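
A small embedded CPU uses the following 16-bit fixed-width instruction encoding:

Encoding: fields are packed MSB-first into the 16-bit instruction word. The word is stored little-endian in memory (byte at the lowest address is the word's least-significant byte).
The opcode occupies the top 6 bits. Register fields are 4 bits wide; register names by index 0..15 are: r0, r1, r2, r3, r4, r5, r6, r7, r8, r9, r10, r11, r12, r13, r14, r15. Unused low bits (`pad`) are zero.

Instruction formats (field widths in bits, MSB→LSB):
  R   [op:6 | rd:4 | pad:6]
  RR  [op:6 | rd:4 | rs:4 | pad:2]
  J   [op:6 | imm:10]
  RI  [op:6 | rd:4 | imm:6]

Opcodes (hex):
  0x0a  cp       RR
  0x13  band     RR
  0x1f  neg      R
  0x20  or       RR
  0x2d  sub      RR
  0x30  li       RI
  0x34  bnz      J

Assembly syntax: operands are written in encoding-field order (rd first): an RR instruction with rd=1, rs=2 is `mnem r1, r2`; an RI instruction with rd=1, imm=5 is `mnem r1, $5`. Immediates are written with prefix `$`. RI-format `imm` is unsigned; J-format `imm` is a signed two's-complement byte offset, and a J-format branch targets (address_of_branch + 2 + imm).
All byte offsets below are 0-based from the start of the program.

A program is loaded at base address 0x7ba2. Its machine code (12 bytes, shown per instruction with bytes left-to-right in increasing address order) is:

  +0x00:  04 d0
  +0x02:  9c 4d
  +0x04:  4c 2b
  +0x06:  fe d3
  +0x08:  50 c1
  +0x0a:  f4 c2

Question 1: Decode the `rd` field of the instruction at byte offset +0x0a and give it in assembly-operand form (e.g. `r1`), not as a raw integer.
+0x0a: f4 c2 ⇒ word 0xc2f4 (little)
  op=0xc2f4>>10=0x30 ⇒ li (RI)
  rd: (w>>6)&0xf=0xb → r11
  imm: (w>>0)&0x3f=0x34 → $52

r11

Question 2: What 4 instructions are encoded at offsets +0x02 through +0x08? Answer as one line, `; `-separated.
off 0x02: read 9c 4d as little → 0x4d9c
  opcode bits[15:10]=0x13: band/RR
  rd@[9:6]=0x6 ⇒ r6
  rs@[5:2]=0x7 ⇒ r7
off 0x04: read 4c 2b as little → 0x2b4c
  opcode bits[15:10]=0xa: cp/RR
  rd@[9:6]=0xd ⇒ r13
  rs@[5:2]=0x3 ⇒ r3
off 0x06: read fe d3 as little → 0xd3fe
  opcode bits[15:10]=0x34: bnz/J
  imm@[9:0]=0x3fe (s10→-2) ⇒ $-2
off 0x08: read 50 c1 as little → 0xc150
  opcode bits[15:10]=0x30: li/RI
  rd@[9:6]=0x5 ⇒ r5
  imm@[5:0]=0x10 ⇒ $16

band r6, r7; cp r13, r3; bnz $-2; li r5, $16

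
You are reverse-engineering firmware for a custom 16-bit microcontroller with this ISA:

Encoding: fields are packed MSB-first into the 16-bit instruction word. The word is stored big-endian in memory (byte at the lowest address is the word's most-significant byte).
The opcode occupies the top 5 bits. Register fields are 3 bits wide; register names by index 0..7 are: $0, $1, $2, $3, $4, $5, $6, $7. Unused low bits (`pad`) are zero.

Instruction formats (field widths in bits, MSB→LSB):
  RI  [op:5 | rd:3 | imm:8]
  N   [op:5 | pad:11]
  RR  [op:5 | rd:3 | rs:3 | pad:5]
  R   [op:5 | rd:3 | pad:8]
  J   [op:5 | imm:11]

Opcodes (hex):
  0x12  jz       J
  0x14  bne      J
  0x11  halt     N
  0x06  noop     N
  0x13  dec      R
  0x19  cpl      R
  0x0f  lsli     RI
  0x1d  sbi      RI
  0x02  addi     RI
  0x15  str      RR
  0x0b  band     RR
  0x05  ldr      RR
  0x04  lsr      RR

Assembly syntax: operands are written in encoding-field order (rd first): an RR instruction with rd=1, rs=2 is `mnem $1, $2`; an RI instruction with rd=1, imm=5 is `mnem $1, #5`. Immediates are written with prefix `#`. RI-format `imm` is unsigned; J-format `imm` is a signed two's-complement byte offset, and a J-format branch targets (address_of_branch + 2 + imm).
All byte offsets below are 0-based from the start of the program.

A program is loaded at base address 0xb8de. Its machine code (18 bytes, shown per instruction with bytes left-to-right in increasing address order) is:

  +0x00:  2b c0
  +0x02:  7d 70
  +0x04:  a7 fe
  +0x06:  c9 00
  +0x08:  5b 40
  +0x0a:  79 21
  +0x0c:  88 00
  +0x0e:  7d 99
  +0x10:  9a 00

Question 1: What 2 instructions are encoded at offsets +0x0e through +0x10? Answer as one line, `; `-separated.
off 0x0e: read 7d 99 as big → 0x7d99
  opcode bits[15:11]=0xf: lsli/RI
  [10:8] rd=5 = $5
  [7:0] imm=153 = #153
off 0x10: read 9a 00 as big → 0x9a00
  opcode bits[15:11]=0x13: dec/R
  [10:8] rd=2 = $2

lsli $5, #153; dec $2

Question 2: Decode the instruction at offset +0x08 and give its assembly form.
band $3, $2

@+08  big-endian(5b 40) = 0x5b40
  op=0x5b40>>11=0xb ⇒ band (RR)
  rd@[10:8]=0x3 ⇒ $3
  rs@[7:5]=0x2 ⇒ $2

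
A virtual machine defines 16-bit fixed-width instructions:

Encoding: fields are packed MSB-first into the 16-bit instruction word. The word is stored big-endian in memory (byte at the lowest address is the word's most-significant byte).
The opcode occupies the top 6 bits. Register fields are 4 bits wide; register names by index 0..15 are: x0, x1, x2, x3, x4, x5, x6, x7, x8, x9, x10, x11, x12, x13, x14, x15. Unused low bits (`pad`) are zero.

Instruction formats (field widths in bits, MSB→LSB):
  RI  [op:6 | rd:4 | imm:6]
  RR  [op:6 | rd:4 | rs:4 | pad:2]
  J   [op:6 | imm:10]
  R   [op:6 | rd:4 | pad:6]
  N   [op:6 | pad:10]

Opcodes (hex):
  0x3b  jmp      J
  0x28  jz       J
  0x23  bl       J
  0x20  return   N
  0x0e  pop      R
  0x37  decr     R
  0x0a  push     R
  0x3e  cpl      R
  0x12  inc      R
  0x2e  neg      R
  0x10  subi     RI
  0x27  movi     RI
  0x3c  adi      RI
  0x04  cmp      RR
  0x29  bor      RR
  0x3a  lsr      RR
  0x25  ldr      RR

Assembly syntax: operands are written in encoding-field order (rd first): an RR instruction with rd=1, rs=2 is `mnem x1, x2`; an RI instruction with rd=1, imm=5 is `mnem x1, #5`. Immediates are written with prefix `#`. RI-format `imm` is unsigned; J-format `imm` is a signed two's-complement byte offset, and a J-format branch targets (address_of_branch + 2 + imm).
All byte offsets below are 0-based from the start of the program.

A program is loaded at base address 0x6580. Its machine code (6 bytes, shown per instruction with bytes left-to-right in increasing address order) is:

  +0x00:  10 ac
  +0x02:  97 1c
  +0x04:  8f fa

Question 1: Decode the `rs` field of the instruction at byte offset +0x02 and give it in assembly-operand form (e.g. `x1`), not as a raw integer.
@+02  big-endian(97 1c) = 0x971c
  top 6b → 0x25 → ldr [RR]
  rd: (w>>6)&0xf=0xc → x12
  rs: (w>>2)&0xf=0x7 → x7

x7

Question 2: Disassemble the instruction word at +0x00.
cmp x2, x11

+0x00: 10 ac ⇒ word 0x10ac (big)
  opcode bits[15:10]=0x4: cmp/RR
  rd@[9:6]=0x2 ⇒ x2
  rs@[5:2]=0xb ⇒ x11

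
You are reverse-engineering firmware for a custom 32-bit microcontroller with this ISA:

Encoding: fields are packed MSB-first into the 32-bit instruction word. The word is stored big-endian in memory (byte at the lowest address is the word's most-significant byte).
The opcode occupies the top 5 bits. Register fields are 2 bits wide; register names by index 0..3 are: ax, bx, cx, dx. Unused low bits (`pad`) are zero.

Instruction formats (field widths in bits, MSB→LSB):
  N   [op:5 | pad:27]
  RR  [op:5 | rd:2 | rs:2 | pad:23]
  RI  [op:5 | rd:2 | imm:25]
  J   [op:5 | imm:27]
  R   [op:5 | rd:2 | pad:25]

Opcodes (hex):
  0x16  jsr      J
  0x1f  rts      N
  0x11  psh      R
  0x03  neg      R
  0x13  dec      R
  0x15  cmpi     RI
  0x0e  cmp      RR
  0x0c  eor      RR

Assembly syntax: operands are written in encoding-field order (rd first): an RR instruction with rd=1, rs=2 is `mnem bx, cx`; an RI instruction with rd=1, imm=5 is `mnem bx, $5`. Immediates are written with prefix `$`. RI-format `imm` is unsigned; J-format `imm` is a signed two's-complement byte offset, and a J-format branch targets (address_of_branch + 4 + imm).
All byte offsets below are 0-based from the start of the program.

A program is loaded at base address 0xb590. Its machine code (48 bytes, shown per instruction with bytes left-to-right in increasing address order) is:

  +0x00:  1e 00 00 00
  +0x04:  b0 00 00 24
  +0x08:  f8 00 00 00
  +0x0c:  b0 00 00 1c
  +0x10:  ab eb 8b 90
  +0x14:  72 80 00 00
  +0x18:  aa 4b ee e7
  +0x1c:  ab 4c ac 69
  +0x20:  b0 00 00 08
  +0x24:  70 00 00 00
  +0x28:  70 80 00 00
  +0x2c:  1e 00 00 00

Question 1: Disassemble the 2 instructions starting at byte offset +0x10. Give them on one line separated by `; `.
@+10  big-endian(ab eb 8b 90) = 0xabeb8b90
  op=0xabeb8b90>>27=0x15 ⇒ cmpi (RI)
  rd@[26:25]=0x1 ⇒ bx
  imm@[24:0]=0x1eb8b90 ⇒ $32213904
@+14  big-endian(72 80 00 00) = 0x72800000
  op=0x72800000>>27=0xe ⇒ cmp (RR)
  rd@[26:25]=0x1 ⇒ bx
  rs@[24:23]=0x1 ⇒ bx

cmpi bx, $32213904; cmp bx, bx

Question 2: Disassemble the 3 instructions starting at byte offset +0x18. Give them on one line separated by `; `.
cmpi bx, $4976359; cmpi bx, $21802089; jsr $8

+0x18: aa 4b ee e7 ⇒ word 0xaa4beee7 (big)
  opcode bits[31:27]=0x15: cmpi/RI
  [26:25] rd=1 = bx
  [24:0] imm=4976359 = $4976359
+0x1c: ab 4c ac 69 ⇒ word 0xab4cac69 (big)
  opcode bits[31:27]=0x15: cmpi/RI
  [26:25] rd=1 = bx
  [24:0] imm=21802089 = $21802089
+0x20: b0 00 00 08 ⇒ word 0xb0000008 (big)
  opcode bits[31:27]=0x16: jsr/J
  [26:0] imm=8 = $8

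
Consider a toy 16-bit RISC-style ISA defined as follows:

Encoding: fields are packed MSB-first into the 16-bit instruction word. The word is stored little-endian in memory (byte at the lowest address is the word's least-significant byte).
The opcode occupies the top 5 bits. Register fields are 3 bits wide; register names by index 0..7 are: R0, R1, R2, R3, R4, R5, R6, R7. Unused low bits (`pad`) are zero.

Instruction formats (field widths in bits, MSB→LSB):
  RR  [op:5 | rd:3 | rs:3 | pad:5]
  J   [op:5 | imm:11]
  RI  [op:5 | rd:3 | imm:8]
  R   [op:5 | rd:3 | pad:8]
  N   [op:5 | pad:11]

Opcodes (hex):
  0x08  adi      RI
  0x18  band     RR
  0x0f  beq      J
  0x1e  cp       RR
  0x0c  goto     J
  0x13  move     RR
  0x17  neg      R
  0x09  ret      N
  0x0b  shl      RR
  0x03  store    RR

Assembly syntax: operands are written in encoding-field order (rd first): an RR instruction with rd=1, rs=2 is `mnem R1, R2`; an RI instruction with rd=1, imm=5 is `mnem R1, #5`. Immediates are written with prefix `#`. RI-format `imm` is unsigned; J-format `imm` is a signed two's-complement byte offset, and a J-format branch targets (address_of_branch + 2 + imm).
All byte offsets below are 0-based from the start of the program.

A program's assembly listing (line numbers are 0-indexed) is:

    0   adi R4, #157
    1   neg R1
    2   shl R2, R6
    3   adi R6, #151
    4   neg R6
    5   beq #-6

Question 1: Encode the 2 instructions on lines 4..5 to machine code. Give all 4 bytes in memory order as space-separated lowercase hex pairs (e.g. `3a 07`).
00 be fa 7f

L4: neg op=0x17:5|rd=6:3|pad=0:8 ⇒ 0xbe00 ⇒ little 00 be
L5: beq op=0xf:5|imm=-6:11 ⇒ 0x7ffa ⇒ little fa 7f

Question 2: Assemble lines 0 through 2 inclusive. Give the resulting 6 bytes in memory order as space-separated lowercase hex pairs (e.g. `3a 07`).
9d 44 00 b9 c0 5a

0. adi fields op=0x8:5|rd=4:3|imm=157:8 → word 449dh → 9d 44
1. neg fields op=0x17:5|rd=1:3|pad=0:8 → word b900h → 00 b9
2. shl fields op=0xb:5|rd=2:3|rs=6:3|pad=0:5 → word 5ac0h → c0 5a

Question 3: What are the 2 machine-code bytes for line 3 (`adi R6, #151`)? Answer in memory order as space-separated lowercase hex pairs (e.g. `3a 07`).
L3: adi op=0x8:5|rd=6:3|imm=151:8 ⇒ 0x4697 ⇒ little 97 46

97 46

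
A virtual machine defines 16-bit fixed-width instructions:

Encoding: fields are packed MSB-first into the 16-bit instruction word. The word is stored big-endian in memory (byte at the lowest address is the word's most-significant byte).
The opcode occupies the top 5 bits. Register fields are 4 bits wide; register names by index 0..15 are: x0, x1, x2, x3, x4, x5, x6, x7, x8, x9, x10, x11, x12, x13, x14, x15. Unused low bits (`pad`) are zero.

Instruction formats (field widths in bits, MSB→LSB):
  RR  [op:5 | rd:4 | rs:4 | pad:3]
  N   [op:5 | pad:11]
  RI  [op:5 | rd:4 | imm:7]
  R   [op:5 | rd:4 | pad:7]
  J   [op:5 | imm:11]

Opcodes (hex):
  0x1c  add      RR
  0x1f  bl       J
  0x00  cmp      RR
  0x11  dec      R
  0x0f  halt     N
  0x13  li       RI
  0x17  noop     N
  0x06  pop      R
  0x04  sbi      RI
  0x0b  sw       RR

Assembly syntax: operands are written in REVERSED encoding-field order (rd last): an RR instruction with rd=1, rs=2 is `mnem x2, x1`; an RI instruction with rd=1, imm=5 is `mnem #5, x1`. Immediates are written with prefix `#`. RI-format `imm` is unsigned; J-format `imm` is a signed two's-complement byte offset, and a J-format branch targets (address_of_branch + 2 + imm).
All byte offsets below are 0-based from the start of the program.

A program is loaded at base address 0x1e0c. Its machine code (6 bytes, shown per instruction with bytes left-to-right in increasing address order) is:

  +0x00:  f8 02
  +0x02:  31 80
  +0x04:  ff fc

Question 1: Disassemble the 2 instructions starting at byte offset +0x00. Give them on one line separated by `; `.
bl #2; pop x3

off 0x00: read f8 02 as big → 0xf802
  op=0xf802>>11=0x1f ⇒ bl (J)
  imm@[10:0]=0x2 ⇒ #2
off 0x02: read 31 80 as big → 0x3180
  op=0x3180>>11=0x6 ⇒ pop (R)
  rd@[10:7]=0x3 ⇒ x3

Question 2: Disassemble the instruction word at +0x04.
bl #-4

[04] ff fc → 0xfffc
  top 5b → 0x1f → bl [J]
  imm@[10:0]=0x7fc (s11→-4) ⇒ #-4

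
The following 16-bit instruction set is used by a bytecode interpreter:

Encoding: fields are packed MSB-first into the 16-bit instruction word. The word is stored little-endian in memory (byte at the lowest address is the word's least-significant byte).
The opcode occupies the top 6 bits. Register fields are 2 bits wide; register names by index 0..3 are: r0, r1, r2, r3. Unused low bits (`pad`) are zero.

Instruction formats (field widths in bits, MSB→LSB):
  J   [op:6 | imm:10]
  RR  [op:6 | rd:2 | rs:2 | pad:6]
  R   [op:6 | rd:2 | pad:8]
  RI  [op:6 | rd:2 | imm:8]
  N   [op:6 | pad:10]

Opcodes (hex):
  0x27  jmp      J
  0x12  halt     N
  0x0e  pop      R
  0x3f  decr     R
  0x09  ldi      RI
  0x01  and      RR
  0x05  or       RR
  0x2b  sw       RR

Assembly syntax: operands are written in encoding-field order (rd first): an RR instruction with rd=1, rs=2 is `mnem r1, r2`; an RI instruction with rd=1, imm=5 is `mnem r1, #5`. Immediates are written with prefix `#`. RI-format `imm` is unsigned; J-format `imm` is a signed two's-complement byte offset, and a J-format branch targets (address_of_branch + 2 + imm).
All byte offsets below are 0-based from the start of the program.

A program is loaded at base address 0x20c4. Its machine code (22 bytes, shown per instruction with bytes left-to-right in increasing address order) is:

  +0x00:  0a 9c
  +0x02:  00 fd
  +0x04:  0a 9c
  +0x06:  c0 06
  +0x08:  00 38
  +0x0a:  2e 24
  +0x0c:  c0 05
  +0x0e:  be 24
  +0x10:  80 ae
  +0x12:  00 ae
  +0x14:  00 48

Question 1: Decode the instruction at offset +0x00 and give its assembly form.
jmp #10

[00] 0a 9c → 0x9c0a
  top 6b → 0x27 → jmp [J]
  imm: (w>>0)&0x3ff=0xa → #10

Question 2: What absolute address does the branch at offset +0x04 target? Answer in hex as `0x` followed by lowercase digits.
0x20d4

[04] 0a 9c → 0x9c0a
  top 6b → 0x27 → jmp [J]
  imm@[9:0]=0xa ⇒ #10
  target = base 0x20c4 + off 0x04 + 2 + imm 10 = 0x20d4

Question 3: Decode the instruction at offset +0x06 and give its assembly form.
and r2, r3

+0x06: c0 06 ⇒ word 0x06c0 (little)
  op=0x06c0>>10=0x1 ⇒ and (RR)
  rd@[9:8]=0x2 ⇒ r2
  rs@[7:6]=0x3 ⇒ r3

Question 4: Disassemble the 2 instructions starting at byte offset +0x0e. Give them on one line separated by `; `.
ldi r0, #190; sw r2, r2

[0e] be 24 → 0x24be
  op=0x24be>>10=0x9 ⇒ ldi (RI)
  rd@[9:8]=0x0 ⇒ r0
  imm@[7:0]=0xbe ⇒ #190
[10] 80 ae → 0xae80
  op=0xae80>>10=0x2b ⇒ sw (RR)
  rd@[9:8]=0x2 ⇒ r2
  rs@[7:6]=0x2 ⇒ r2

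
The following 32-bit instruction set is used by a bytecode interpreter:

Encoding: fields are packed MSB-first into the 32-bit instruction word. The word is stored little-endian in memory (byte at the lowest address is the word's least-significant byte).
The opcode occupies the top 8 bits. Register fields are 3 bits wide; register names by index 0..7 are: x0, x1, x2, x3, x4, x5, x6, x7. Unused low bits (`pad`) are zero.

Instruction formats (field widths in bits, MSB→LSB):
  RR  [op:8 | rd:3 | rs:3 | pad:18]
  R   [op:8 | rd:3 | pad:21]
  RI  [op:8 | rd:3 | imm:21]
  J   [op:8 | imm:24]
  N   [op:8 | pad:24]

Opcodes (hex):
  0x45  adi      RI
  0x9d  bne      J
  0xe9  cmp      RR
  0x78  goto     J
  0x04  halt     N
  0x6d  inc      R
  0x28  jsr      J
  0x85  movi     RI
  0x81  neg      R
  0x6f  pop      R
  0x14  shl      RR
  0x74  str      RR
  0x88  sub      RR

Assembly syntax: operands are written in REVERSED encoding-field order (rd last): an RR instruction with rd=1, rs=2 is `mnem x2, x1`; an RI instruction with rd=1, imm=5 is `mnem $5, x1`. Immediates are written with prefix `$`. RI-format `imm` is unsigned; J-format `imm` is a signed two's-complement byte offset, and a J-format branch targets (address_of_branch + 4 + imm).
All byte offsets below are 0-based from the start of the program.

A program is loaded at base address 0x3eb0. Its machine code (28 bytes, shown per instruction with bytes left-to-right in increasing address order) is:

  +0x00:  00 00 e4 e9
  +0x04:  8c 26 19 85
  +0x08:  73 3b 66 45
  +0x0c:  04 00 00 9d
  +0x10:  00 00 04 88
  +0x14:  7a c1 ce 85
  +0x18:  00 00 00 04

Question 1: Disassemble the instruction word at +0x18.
+0x18: 00 00 00 04 ⇒ word 0x04000000 (little)
  top 8b → 0x4 → halt [N]

halt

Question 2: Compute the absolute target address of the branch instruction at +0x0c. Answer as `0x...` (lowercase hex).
@+0c  little-endian(04 00 00 9d) = 0x9d000004
  top 8b → 0x9d → bne [J]
  imm@[23:0]=0x4 ⇒ $4
  target = base 0x3eb0 + off 0x0c + 4 + imm 4 = 0x3ec4

0x3ec4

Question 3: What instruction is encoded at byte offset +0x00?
[00] 00 00 e4 e9 → 0xe9e40000
  top 8b → 0xe9 → cmp [RR]
  rd@[23:21]=0x7 ⇒ x7
  rs@[20:18]=0x1 ⇒ x1

cmp x1, x7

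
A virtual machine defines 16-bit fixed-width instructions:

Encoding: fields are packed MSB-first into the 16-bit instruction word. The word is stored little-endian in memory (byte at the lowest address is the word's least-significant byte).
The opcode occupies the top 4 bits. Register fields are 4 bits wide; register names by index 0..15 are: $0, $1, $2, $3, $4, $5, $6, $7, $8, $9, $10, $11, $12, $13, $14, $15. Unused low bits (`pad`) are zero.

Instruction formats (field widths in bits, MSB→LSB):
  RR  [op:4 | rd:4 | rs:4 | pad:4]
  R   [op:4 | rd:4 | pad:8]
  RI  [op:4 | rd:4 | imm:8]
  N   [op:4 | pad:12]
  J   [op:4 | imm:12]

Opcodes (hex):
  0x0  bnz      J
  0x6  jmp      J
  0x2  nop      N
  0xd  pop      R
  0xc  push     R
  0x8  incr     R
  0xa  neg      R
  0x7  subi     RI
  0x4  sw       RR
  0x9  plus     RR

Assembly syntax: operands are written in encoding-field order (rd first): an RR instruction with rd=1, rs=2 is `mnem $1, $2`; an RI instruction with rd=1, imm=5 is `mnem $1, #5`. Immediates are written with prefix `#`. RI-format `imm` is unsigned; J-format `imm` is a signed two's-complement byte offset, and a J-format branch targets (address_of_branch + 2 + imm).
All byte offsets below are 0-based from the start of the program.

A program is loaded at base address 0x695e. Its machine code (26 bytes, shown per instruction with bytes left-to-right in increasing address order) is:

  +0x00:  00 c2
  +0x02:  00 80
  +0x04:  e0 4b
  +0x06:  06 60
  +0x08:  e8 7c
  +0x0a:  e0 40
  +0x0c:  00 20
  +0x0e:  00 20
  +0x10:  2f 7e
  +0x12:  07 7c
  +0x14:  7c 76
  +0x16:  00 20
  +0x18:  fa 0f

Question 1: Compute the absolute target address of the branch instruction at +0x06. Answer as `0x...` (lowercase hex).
0x696c

[06] 06 60 → 0x6006
  top 4b → 0x6 → jmp [J]
  [11:0] imm=6 = #6
  target = base 0x695e + off 0x06 + 2 + imm 6 = 0x696c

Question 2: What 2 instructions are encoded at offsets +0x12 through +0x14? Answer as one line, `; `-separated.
subi $12, #7; subi $6, #124

[12] 07 7c → 0x7c07
  op=0x7c07>>12=0x7 ⇒ subi (RI)
  rd@[11:8]=0xc ⇒ $12
  imm@[7:0]=0x7 ⇒ #7
[14] 7c 76 → 0x767c
  op=0x767c>>12=0x7 ⇒ subi (RI)
  rd@[11:8]=0x6 ⇒ $6
  imm@[7:0]=0x7c ⇒ #124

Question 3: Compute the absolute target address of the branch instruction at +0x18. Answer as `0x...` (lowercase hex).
0x6972

@+18  little-endian(fa 0f) = 0x0ffa
  op=0x0ffa>>12=0x0 ⇒ bnz (J)
  [11:0] imm=4090 (s12→-6) = #-6
  target = base 0x695e + off 0x18 + 2 + imm -6 = 0x6972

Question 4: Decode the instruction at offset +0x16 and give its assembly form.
nop

@+16  little-endian(00 20) = 0x2000
  opcode bits[15:12]=0x2: nop/N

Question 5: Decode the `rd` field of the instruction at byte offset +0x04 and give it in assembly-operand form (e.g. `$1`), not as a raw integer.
+0x04: e0 4b ⇒ word 0x4be0 (little)
  top 4b → 0x4 → sw [RR]
  rd@[11:8]=0xb ⇒ $11
  rs@[7:4]=0xe ⇒ $14

$11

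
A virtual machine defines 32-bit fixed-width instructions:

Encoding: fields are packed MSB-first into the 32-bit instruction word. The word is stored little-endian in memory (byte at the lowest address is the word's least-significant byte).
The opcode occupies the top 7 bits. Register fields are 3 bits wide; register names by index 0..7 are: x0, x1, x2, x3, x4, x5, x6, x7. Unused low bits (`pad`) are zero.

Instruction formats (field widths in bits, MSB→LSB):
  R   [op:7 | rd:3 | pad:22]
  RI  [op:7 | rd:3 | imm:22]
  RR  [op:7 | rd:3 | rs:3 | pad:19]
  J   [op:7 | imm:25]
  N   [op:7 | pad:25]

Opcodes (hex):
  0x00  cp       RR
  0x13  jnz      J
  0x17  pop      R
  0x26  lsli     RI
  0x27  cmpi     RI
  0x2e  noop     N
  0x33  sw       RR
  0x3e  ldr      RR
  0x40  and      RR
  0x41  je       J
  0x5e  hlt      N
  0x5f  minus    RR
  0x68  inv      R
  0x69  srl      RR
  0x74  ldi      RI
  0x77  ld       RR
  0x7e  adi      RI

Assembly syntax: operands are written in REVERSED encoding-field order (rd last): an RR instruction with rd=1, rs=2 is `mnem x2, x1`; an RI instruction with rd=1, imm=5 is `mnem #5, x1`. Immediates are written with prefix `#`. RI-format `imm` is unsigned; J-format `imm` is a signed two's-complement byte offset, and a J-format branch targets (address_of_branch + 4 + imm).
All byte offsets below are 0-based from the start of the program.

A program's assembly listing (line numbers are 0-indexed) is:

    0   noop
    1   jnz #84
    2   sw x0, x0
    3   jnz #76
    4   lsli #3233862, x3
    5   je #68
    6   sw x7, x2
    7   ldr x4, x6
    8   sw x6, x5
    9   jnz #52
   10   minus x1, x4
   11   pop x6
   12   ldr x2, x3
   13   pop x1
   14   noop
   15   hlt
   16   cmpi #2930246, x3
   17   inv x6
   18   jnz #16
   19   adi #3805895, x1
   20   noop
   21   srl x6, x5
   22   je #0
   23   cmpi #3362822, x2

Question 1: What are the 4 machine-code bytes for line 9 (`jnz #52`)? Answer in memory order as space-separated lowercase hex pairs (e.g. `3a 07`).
34 00 00 26

line 9 (jnz): pack op=0x13:7|imm=52:25 = 0x26000034; little→ 34 00 00 26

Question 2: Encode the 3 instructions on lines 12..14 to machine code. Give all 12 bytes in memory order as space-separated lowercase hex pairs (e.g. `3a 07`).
00 00 d0 7c 00 00 40 2e 00 00 00 5c

12. ldr fields op=0x3e:7|rd=3:3|rs=2:3|pad=0:19 → word 7cd00000h → 00 00 d0 7c
13. pop fields op=0x17:7|rd=1:3|pad=0:22 → word 2e400000h → 00 00 40 2e
14. noop fields op=0x2e:7|pad=0:25 → word 5c000000h → 00 00 00 5c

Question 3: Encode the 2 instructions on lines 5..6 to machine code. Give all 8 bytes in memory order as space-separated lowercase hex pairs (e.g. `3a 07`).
44 00 00 82 00 00 b8 66

L5: je op=0x41:7|imm=68:25 ⇒ 0x82000044 ⇒ little 44 00 00 82
L6: sw op=0x33:7|rd=2:3|rs=7:3|pad=0:19 ⇒ 0x66b80000 ⇒ little 00 00 b8 66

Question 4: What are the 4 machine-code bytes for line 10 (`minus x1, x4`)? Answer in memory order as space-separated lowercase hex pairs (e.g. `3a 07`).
00 00 08 bf

10. minus fields op=0x5f:7|rd=4:3|rs=1:3|pad=0:19 → word bf080000h → 00 00 08 bf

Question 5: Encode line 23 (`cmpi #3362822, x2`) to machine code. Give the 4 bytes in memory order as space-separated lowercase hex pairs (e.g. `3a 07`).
23. cmpi fields op=0x27:7|rd=2:3|imm=3362822:22 → word 4eb35006h → 06 50 b3 4e

06 50 b3 4e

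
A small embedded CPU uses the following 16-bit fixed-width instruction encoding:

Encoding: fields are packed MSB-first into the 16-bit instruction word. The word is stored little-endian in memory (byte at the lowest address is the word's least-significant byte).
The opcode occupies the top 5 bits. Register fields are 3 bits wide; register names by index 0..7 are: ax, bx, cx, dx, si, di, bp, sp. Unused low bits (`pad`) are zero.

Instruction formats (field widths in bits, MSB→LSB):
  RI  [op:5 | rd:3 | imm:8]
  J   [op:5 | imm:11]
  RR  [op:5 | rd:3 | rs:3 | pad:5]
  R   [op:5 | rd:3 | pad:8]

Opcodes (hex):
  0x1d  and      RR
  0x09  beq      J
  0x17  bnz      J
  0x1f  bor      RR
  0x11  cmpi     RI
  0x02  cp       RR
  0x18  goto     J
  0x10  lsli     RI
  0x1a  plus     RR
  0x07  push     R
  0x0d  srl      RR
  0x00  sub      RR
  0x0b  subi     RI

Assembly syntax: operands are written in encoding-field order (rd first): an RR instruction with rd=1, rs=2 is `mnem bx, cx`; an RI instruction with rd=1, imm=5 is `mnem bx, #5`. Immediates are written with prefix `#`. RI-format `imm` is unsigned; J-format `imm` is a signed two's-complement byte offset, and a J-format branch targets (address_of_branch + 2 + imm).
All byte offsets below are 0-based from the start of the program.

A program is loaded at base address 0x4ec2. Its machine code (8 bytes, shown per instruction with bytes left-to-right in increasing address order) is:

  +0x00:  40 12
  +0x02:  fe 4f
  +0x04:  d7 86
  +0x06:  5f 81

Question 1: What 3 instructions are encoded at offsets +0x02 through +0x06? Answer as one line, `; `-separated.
beq #-2; lsli bp, #215; lsli bx, #95

@+02  little-endian(fe 4f) = 0x4ffe
  top 5b → 0x9 → beq [J]
  imm@[10:0]=0x7fe (s11→-2) ⇒ #-2
@+04  little-endian(d7 86) = 0x86d7
  top 5b → 0x10 → lsli [RI]
  rd@[10:8]=0x6 ⇒ bp
  imm@[7:0]=0xd7 ⇒ #215
@+06  little-endian(5f 81) = 0x815f
  top 5b → 0x10 → lsli [RI]
  rd@[10:8]=0x1 ⇒ bx
  imm@[7:0]=0x5f ⇒ #95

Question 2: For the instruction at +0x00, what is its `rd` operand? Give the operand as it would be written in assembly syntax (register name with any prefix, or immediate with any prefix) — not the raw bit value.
cx

+0x00: 40 12 ⇒ word 0x1240 (little)
  op=0x1240>>11=0x2 ⇒ cp (RR)
  rd: (w>>8)&0x7=0x2 → cx
  rs: (w>>5)&0x7=0x2 → cx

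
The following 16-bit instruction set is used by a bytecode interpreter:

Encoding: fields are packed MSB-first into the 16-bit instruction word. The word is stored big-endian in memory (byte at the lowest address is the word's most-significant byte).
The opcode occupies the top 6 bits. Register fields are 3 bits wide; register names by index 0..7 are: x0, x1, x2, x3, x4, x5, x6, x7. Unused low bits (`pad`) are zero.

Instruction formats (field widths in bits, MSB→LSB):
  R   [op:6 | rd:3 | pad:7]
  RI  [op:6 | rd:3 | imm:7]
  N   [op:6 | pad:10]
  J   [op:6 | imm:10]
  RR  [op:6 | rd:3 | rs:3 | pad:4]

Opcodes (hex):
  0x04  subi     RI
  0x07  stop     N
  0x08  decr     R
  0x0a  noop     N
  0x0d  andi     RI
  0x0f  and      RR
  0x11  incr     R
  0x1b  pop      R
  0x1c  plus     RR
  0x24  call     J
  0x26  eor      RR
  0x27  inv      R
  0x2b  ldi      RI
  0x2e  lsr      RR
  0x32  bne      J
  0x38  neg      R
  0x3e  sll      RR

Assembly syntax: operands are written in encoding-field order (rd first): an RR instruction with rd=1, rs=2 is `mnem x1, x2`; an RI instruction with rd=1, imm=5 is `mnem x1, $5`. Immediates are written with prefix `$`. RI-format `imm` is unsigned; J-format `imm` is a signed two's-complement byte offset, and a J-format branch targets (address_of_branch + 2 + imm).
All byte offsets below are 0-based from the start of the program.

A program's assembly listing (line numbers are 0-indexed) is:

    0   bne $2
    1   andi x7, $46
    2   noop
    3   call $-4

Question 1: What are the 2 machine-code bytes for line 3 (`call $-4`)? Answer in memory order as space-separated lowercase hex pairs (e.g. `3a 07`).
3. call fields op=0x24:6|imm=-4:10 → word 93fch → 93 fc

93 fc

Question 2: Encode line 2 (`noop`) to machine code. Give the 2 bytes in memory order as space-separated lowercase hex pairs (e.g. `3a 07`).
line 2 (noop): pack op=0xa:6|pad=0:10 = 0x2800; big→ 28 00

28 00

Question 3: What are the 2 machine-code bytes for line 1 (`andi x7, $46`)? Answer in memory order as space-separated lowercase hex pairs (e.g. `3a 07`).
37 ae

L1: andi op=0xd:6|rd=7:3|imm=46:7 ⇒ 0x37ae ⇒ big 37 ae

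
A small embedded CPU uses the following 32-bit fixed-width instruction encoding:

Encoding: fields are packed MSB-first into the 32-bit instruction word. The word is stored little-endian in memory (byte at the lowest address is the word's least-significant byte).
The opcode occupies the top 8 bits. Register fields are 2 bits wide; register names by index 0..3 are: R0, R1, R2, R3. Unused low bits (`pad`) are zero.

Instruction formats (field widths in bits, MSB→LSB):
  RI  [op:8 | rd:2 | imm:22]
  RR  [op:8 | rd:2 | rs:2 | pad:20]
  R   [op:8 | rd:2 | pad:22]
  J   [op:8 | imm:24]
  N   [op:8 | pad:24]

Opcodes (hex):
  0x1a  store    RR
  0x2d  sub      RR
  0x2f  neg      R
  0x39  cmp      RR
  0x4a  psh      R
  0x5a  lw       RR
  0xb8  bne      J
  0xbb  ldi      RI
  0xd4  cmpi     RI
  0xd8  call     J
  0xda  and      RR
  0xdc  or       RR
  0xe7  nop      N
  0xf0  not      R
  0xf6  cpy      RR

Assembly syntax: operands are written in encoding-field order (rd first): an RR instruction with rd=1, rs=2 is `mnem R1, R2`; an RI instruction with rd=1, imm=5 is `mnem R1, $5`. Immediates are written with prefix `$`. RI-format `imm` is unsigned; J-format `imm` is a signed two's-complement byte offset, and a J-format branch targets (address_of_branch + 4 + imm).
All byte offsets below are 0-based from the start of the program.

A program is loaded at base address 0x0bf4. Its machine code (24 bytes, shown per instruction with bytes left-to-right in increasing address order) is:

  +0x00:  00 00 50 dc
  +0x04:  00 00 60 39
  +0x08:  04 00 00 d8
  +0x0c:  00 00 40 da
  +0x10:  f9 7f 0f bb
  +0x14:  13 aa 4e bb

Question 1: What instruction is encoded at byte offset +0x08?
@+08  little-endian(04 00 00 d8) = 0xd8000004
  op=0xd8000004>>24=0xd8 ⇒ call (J)
  imm: (w>>0)&0xffffff=0x4 → $4

call $4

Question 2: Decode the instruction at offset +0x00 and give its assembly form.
or R1, R1

[00] 00 00 50 dc → 0xdc500000
  opcode bits[31:24]=0xdc: or/RR
  rd: (w>>22)&0x3=0x1 → R1
  rs: (w>>20)&0x3=0x1 → R1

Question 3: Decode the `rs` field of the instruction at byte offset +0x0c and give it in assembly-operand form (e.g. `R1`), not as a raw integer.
R0

off 0x0c: read 00 00 40 da as little → 0xda400000
  opcode bits[31:24]=0xda: and/RR
  [23:22] rd=1 = R1
  [21:20] rs=0 = R0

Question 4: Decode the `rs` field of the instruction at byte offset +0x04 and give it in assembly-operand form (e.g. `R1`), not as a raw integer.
R2

+0x04: 00 00 60 39 ⇒ word 0x39600000 (little)
  top 8b → 0x39 → cmp [RR]
  rd@[23:22]=0x1 ⇒ R1
  rs@[21:20]=0x2 ⇒ R2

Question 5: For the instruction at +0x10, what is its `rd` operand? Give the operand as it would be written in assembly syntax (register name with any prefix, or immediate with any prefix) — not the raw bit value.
R0

[10] f9 7f 0f bb → 0xbb0f7ff9
  opcode bits[31:24]=0xbb: ldi/RI
  rd@[23:22]=0x0 ⇒ R0
  imm@[21:0]=0xf7ff9 ⇒ $1015801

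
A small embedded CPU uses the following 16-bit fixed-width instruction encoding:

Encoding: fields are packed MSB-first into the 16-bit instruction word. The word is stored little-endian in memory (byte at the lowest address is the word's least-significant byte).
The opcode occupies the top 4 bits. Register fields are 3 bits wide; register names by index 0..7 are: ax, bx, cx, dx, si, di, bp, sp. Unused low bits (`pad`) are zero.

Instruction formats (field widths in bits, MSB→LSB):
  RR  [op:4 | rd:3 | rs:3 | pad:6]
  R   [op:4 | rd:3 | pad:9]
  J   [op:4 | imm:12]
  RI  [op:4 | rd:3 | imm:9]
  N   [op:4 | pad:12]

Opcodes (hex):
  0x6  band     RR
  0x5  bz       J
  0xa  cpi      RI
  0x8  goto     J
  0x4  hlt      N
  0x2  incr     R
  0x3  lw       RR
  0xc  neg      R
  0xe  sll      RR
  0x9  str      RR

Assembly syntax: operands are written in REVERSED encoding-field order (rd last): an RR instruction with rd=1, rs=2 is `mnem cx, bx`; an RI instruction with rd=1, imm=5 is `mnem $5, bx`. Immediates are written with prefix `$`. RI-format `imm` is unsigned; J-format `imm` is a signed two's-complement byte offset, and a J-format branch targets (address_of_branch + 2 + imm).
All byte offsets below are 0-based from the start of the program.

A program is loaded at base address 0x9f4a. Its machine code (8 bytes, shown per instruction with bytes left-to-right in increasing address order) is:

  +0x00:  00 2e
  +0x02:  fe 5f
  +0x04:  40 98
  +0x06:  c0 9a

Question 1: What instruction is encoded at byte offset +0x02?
bz $-2

@+02  little-endian(fe 5f) = 0x5ffe
  top 4b → 0x5 → bz [J]
  imm@[11:0]=0xffe (s12→-2) ⇒ $-2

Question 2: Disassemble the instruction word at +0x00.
incr sp

[00] 00 2e → 0x2e00
  top 4b → 0x2 → incr [R]
  rd: (w>>9)&0x7=0x7 → sp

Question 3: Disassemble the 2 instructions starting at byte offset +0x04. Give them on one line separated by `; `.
str bx, si; str dx, di

off 0x04: read 40 98 as little → 0x9840
  opcode bits[15:12]=0x9: str/RR
  rd@[11:9]=0x4 ⇒ si
  rs@[8:6]=0x1 ⇒ bx
off 0x06: read c0 9a as little → 0x9ac0
  opcode bits[15:12]=0x9: str/RR
  rd@[11:9]=0x5 ⇒ di
  rs@[8:6]=0x3 ⇒ dx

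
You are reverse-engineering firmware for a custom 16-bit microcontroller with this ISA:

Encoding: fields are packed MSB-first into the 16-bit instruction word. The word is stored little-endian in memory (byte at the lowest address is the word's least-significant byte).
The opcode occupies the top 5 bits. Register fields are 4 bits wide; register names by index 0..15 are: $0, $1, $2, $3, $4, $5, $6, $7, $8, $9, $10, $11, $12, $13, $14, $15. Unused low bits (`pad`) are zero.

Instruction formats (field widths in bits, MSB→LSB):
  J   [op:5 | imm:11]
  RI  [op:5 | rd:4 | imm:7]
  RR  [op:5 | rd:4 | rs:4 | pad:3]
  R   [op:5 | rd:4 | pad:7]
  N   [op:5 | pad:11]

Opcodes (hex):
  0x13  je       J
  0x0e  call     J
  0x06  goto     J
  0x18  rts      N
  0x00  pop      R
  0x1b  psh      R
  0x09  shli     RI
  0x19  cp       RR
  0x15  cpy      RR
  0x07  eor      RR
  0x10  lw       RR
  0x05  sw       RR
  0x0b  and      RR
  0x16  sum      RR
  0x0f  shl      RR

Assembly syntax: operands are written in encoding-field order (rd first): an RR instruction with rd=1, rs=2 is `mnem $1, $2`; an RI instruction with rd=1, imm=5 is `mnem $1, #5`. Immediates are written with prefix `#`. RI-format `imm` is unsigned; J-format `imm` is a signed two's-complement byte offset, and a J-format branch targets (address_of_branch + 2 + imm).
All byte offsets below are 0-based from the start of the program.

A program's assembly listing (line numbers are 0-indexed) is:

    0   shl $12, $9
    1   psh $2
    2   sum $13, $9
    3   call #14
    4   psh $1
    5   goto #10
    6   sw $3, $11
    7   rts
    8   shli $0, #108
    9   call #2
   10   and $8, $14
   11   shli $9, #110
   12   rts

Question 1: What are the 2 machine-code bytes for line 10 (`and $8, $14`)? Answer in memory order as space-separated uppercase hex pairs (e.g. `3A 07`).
70 5C

line 10 (and): pack op=0xb:5|rd=8:4|rs=14:4|pad=0:3 = 0x5c70; little→ 70 5c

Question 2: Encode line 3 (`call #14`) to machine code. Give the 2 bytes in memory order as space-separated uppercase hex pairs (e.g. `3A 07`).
line 3 (call): pack op=0xe:5|imm=14:11 = 0x700e; little→ 0e 70

0E 70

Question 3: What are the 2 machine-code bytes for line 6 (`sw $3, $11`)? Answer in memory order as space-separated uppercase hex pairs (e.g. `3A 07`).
D8 29

6. sw fields op=0x5:5|rd=3:4|rs=11:4|pad=0:3 → word 29d8h → d8 29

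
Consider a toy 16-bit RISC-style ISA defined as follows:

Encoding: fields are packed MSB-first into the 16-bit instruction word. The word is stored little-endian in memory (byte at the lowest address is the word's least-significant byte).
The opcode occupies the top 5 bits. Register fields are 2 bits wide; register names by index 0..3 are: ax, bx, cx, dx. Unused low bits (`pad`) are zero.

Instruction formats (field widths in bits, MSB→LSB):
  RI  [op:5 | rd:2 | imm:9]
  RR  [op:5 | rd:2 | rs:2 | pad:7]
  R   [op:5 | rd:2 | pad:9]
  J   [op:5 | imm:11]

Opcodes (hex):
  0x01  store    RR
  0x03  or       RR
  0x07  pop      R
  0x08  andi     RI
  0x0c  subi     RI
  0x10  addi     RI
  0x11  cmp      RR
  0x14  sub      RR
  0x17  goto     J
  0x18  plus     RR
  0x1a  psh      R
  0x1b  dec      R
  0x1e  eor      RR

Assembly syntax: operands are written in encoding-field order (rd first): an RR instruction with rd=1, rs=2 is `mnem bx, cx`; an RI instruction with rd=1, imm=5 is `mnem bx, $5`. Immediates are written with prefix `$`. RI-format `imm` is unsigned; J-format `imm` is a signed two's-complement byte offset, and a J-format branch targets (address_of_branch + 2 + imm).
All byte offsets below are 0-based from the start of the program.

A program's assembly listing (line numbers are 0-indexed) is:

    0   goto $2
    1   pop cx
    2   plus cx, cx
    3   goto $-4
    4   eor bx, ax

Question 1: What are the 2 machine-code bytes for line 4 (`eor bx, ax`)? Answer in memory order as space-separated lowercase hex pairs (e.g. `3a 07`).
00 f2

4. eor fields op=0x1e:5|rd=1:2|rs=0:2|pad=0:7 → word f200h → 00 f2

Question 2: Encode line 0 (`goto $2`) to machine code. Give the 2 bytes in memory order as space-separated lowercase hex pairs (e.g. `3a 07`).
0. goto fields op=0x17:5|imm=2:11 → word b802h → 02 b8

02 b8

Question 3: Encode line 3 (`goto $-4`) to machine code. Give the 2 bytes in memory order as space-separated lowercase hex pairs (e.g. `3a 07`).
line 3 (goto): pack op=0x17:5|imm=-4:11 = 0xbffc; little→ fc bf

fc bf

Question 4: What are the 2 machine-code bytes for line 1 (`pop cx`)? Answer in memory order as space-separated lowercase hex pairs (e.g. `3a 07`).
00 3c

1. pop fields op=0x7:5|rd=2:2|pad=0:9 → word 3c00h → 00 3c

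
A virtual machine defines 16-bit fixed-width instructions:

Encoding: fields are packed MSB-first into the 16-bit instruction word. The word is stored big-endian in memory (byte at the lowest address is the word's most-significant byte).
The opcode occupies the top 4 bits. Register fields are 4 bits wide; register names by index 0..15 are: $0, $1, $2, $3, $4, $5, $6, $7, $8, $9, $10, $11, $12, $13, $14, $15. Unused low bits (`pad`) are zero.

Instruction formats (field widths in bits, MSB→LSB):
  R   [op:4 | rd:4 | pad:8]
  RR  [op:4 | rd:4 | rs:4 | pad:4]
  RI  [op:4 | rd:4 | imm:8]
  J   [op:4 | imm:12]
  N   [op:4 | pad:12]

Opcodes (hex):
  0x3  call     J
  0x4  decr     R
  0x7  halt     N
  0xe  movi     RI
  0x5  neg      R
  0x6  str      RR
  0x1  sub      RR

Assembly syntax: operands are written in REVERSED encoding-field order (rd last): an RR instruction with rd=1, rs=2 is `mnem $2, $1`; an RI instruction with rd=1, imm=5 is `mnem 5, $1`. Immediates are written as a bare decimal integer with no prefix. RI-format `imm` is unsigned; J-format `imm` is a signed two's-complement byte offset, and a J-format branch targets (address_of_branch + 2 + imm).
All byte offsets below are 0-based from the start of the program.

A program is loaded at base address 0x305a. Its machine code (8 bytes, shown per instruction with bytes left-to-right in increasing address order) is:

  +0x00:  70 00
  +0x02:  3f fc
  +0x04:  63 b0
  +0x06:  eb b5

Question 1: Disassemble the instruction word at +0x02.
@+02  big-endian(3f fc) = 0x3ffc
  top 4b → 0x3 → call [J]
  imm@[11:0]=0xffc (s12→-4) ⇒ -4

call -4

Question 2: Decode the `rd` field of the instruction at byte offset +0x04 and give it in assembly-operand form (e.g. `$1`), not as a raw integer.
$3

+0x04: 63 b0 ⇒ word 0x63b0 (big)
  op=0x63b0>>12=0x6 ⇒ str (RR)
  rd: (w>>8)&0xf=0x3 → $3
  rs: (w>>4)&0xf=0xb → $11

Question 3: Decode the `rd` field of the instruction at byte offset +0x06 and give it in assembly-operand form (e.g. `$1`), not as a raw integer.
@+06  big-endian(eb b5) = 0xebb5
  top 4b → 0xe → movi [RI]
  rd: (w>>8)&0xf=0xb → $11
  imm: (w>>0)&0xff=0xb5 → 181

$11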